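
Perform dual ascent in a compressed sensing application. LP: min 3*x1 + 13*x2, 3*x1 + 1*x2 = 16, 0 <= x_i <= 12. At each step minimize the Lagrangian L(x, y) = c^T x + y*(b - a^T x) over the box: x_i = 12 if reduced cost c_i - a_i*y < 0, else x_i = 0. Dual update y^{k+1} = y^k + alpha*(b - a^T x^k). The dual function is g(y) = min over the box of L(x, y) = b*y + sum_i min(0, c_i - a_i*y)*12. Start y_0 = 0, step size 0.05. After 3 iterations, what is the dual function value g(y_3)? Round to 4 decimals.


Dual ascent for LP: min 3*x1 + 13*x2, 3*x1 + 1*x2 = 16, 0 <= x_i <= 12
Step 1: y^k = 0.0, reduced costs: (3.0, 13.0)
  x^k = (0.0, 0.0), subgradient = b - a^T x = 16.0
  y^{k+1} = 0.0 + 0.05*16.0 = 0.8
Step 2: y^k = 0.8, reduced costs: (0.6, 12.2)
  x^k = (0.0, 0.0), subgradient = b - a^T x = 16.0
  y^{k+1} = 0.8 + 0.05*16.0 = 1.6
Step 3: y^k = 1.6, reduced costs: (-1.8, 11.4)
  x^k = (12.0, 0.0), subgradient = b - a^T x = -20.0
  y^{k+1} = 1.6 + 0.05*-20.0 = 0.6
Dual objective at y_3 = 0.6: reduced costs (1.2, 12.4), box minimizer x = (0.0, 0.0)
g(y_3) = b*y + (c1 - a1*y)*x1 + (c2 - a2*y)*x2 = 16*0.6 + 1.2*0.0 + 12.4*0.0 = 9.6 + 0.0 + 0.0 = 9.6


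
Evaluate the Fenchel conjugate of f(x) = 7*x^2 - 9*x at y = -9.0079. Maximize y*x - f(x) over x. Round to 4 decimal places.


f*(y) = sup_x {y*x - a*x^2 - b*x} = sup_x {(y-b)*x - a*x^2}
FOC: (y - b) - 2a*x = 0 => x* = (y - b)/(2a)
x* = (-9.0079 + 9)/(2*7) = -0.0006
f*(-9.0079) = (y-b)^2/(4a) = (-9.0079 + 9)^2/(4*7)
= 0.0001/28 = 0.0


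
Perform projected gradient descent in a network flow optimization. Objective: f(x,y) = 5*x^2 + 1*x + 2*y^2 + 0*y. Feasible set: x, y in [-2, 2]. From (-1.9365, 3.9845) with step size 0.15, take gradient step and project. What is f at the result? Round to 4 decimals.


Step 1: Compute gradient at (-1.9365, 3.9845).
grad_x = 2*5*-1.9365 + 1 = -18.365
grad_y = 2*2*3.9845 + 0 = 15.938
Step 2: Gradient step.
x_raw = -1.9365 - 0.15*-18.365 = 0.8183
y_raw = 3.9845 - 0.15*15.938 = 1.5938
Step 3: Project onto [-2, 2].
x_proj = clip(0.8183) = 0.8183
y_proj = clip(1.5938) = 1.5938
Step 4: Evaluate f.
f(0.8183, 1.5938) = 9.2463


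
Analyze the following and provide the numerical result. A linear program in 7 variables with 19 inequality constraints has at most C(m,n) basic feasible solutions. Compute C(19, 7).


Each vertex corresponds to some choice of n active constraints out of m, so the number of vertices is at most C(m, n) = m! / (n!(m-n)!).
m = 19, n = 7
Numerator: 19 * 18 * 17 * 16 * 15 * 14 * 13
Denominator: 7! = 5040
C(19, 7) = 50388


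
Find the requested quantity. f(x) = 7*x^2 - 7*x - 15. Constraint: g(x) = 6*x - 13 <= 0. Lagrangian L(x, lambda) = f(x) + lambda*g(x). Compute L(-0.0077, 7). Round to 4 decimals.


Step 1: Evaluate f(x).
f(-0.0077) = 7*(-0.0077)^2 - 7*(-0.0077) - 15 = -14.9457
Step 2: Evaluate g(x).
g(-0.0077) = 6*-0.0077 - 13 = -13.0462
Step 3: Compute Lagrangian.
L = -14.9457 + 7*-13.0462 = -106.2691


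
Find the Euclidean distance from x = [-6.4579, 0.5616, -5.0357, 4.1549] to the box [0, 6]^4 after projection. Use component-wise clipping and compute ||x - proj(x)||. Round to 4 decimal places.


Project each component onto [0, 6].
clip(-6.4579) = 0.0, clip(0.5616) = 0.5616, clip(-5.0357) = 0.0, clip(4.1549) = 4.1549
Projection = [0.0, 0.5616, 0.0, 4.1549]
Squared diffs: [41.7045, 0.0, 25.3583, 0.0]
Distance = sqrt(67.0628) = 8.1892


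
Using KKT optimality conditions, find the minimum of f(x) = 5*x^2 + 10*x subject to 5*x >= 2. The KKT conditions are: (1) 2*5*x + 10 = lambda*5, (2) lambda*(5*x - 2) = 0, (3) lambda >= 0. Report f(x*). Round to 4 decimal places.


Step 1: Try lambda = 0 (constraint inactive).
x_unc = -10/(2*5) = -1.0
Check: 5*-1.0 = -5.0 < 2 -- violated!
Step 2: Constraint must be active: 5*x = 2
x* = 2/5 = 0.4
lambda = (2*5*0.4 + 10)/5 = 2.8
Step 3: Compute optimal value.
f(x*) = 5*0.4^2 + 10*0.4 = 4.8


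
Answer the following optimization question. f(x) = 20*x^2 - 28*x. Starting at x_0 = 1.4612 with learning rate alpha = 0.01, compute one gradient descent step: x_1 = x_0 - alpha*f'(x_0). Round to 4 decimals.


We compute the gradient at x_0 and apply the update.
f'(x) = 40*x - 28
f'(1.4612) = 40*1.4612 - 28 = 30.448
x_1 = 1.4612 - 0.01*30.448 = 1.1567


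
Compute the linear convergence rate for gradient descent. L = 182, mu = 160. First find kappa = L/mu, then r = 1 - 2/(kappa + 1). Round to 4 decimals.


Step 1: Compute the condition number.
kappa = L/mu = 182/160 = 1.1375
Step 2: Compute the convergence rate.
r = 1 - 2/(kappa + 1) = 1 - 2*mu/(L + mu) = (L - mu)/(L + mu) = 22/342 = 0.0643


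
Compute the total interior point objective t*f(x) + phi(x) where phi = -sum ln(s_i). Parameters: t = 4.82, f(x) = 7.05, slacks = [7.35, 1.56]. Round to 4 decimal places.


Step 1: Compute log-barrier.
ln values: [1.9947, 0.4447]
phi = -(1.9947 + 0.4447) = -2.4394
Step 2: Compute augmented objective.
t*f(x) = 4.82*7.05 = 33.981
Total = 33.981 - 2.4394 = 31.5416


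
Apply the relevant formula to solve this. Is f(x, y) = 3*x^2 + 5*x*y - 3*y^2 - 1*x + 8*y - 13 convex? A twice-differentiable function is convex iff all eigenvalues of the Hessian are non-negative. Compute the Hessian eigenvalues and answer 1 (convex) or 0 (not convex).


The Hessian of f(x,y) = 3*x^2 + 5*x*y - 3*y^2 - 1*x + 8*y - 13 is:
H = [[6, 5], [5, -6]]
Trace = 6 - 6 = 0
Determinant = 6*-6 - (5)^2 = -61
Discriminant = (0)^2 - 4*-61 = 244.0
Eigenvalues: lambda_1 = -7.8102, lambda_2 = 7.8102
The function is not convex.

0


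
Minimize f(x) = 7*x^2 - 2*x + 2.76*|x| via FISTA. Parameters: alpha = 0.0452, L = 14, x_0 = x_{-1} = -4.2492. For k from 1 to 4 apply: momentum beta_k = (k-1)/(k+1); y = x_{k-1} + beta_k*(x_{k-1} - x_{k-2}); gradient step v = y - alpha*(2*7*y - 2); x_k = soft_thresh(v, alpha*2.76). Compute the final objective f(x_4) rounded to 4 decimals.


FISTA on f(x) = 7*x^2 - 2*x + 2.76*|x|
L = 14, alpha = 0.0452
Iteration 1: beta = 0.0, y = -4.2492 + 0.0*(-4.2492 + 4.2492) = -4.2492
  grad(y) = -61.4888, v = y - alpha*grad = -1.4699
  prox(v) = soft_thresh(-1.4699, 0.1248) = -1.3452
Iteration 2: beta = 0.3333, y = -1.3452 + 0.3333*(-1.3452 + 4.2492) = -0.3771
  grad(y) = -7.2799, v = y - alpha*grad = -0.0481
  prox(v) = soft_thresh(-0.0481, 0.1248) = 0.0
Iteration 3: beta = 0.5, y = 0.0 + 0.5*(0.0 + 1.3452) = 0.6726
  grad(y) = 7.4161, v = y - alpha*grad = 0.3374
  prox(v) = soft_thresh(0.3374, 0.1248) = 0.2126
Iteration 4: beta = 0.6, y = 0.2126 + 0.6*(0.2126 - 0.0) = 0.3402
  grad(y) = 2.7627, v = y - alpha*grad = 0.2153
  prox(v) = soft_thresh(0.2153, 0.1248) = 0.0906
f(x_4) = 7*0.0906^2 - 2*0.0906 + 2.76*|0.0906| = 0.1262


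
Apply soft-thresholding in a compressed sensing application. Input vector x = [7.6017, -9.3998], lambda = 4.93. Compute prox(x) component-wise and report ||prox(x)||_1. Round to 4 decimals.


Soft-thresholding with lambda = 4.93:
prox(7.6017) = sign(7.6017)*max(|7.6017| - 4.93, 0) = 2.6717
prox(-9.3998) = sign(-9.3998)*max(|-9.3998| - 4.93, 0) = -4.4698
prox(x) = [2.6717, -4.4698]
||prox(x)||_1 = 2.6717 + 4.4698 = 7.1415


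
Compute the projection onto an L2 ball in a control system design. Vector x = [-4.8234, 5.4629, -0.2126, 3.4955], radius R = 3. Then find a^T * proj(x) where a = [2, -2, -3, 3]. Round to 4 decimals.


Step 1: Compute ||x|| (intermediates to 6 decimals).
||x|| = sqrt((-4.8234)^2 + 5.4629^2 + (-0.2126)^2 + 3.4955^2) = 8.085307
Step 2: Project.
Since ||x|| > R, scale = R/||x|| = 3/8.085307 = 0.371043, proj(x) = scale * x
proj(x) = [-1.789689, 2.026971, -0.078884, 1.296981]
Step 3: Dot product.
a^T * proj(x) = 2*(-1.789689) - 2*2.026971 - 3*(-0.078884) + 3*1.296981 = -3.5057


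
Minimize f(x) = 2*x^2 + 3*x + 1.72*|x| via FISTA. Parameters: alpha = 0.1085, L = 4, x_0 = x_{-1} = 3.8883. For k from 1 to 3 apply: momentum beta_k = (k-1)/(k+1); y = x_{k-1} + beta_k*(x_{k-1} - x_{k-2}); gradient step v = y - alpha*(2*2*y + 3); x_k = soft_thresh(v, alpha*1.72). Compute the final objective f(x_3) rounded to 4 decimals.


FISTA on f(x) = 2*x^2 + 3*x + 1.72*|x|
L = 4, alpha = 0.1085
Iteration 1: beta = 0.0, y = 3.8883 + 0.0*(3.8883 - 3.8883) = 3.8883
  grad(y) = 18.5532, v = y - alpha*grad = 1.8753
  prox(v) = soft_thresh(1.8753, 0.1866) = 1.6887
Iteration 2: beta = 0.3333, y = 1.6887 + 0.3333*(1.6887 - 3.8883) = 0.9554
  grad(y) = 6.8218, v = y - alpha*grad = 0.2153
  prox(v) = soft_thresh(0.2153, 0.1866) = 0.0287
Iteration 3: beta = 0.5, y = 0.0287 + 0.5*(0.0287 - 1.6887) = -0.8013
  grad(y) = -0.2053, v = y - alpha*grad = -0.7791
  prox(v) = soft_thresh(-0.7791, 0.1866) = -0.5924
f(x_3) = 2*(-0.5924)^2 + 3*(-0.5924) + 1.72*|-0.5924| = -0.0564


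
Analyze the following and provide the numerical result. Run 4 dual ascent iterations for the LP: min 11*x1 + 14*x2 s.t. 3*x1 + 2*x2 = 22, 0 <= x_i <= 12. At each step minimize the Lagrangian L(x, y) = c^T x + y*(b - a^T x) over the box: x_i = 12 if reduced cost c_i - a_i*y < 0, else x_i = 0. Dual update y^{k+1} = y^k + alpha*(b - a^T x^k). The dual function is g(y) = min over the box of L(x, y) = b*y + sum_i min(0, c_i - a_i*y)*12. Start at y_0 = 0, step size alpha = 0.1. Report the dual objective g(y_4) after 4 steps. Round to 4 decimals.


Dual ascent for LP: min 11*x1 + 14*x2, 3*x1 + 2*x2 = 22, 0 <= x_i <= 12
Step 1: y^k = 0.0, reduced costs: (11.0, 14.0)
  x^k = (0.0, 0.0), subgradient = b - a^T x = 22.0
  y^{k+1} = 0.0 + 0.1*22.0 = 2.2
Step 2: y^k = 2.2, reduced costs: (4.4, 9.6)
  x^k = (0.0, 0.0), subgradient = b - a^T x = 22.0
  y^{k+1} = 2.2 + 0.1*22.0 = 4.4
Step 3: y^k = 4.4, reduced costs: (-2.2, 5.2)
  x^k = (12.0, 0.0), subgradient = b - a^T x = -14.0
  y^{k+1} = 4.4 + 0.1*-14.0 = 3.0
Step 4: y^k = 3.0, reduced costs: (2.0, 8.0)
  x^k = (0.0, 0.0), subgradient = b - a^T x = 22.0
  y^{k+1} = 3.0 + 0.1*22.0 = 5.2
Dual objective at y_4 = 5.2: reduced costs (-4.6, 3.6), box minimizer x = (12.0, 0.0)
g(y_4) = b*y + (c1 - a1*y)*x1 + (c2 - a2*y)*x2 = 22*5.2 + (-4.6)*12.0 + 3.6*0.0 = 114.4 - 55.2 + 0.0 = 59.2


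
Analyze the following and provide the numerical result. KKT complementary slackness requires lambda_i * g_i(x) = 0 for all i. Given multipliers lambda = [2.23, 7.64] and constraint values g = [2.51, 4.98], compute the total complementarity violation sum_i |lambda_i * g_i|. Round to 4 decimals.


KKT complementary slackness check:
lambda_1 * g_1 = 2.23 * 2.51 = 5.5973
lambda_2 * g_2 = 7.64 * 4.98 = 38.0472
Total violation = 5.5973 + 38.0472 = 43.6445


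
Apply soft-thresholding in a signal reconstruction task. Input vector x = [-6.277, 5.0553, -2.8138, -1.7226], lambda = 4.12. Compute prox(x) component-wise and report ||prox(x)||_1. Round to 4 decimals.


Soft-thresholding with lambda = 4.12:
prox(-6.277) = sign(-6.277)*max(|-6.277| - 4.12, 0) = -2.157
prox(5.0553) = sign(5.0553)*max(|5.0553| - 4.12, 0) = 0.9353
prox(-2.8138) = sign(-2.8138)*max(|-2.8138| - 4.12, 0) = 0.0
prox(-1.7226) = sign(-1.7226)*max(|-1.7226| - 4.12, 0) = 0.0
prox(x) = [-2.157, 0.9353, 0.0, 0.0]
||prox(x)||_1 = 2.157 + 0.9353 + 0.0 + 0.0 = 3.0923


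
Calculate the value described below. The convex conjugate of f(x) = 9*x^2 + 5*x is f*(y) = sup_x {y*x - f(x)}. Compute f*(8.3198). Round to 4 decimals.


f*(y) = sup_x {y*x - a*x^2 - b*x} = sup_x {(y-b)*x - a*x^2}
FOC: (y - b) - 2a*x = 0 => x* = (y - b)/(2a)
x* = (8.3198 - 5)/(2*9) = 0.1844
f*(8.3198) = (y-b)^2/(4a) = (8.3198 - 5)^2/(4*9)
= 11.0211/36 = 0.3061


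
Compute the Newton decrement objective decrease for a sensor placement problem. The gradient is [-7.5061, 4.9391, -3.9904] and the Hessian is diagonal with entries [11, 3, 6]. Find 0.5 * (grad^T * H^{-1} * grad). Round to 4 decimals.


Step 1: H is diagonal, so H^(-1) * g = [-0.6824, 1.6464, -0.6651].
Step 2: g^T H^(-1) g = sum_i g_i^2 / H_ii
  = (-7.5061)^2/11 + (4.9391)^2/3 + (-3.9904)^2/6
  = 5.122 + 8.1316 + 2.6539 = 15.9074
Step 3: Objective decrease = 0.5 * g^T H^(-1) g = 7.9537


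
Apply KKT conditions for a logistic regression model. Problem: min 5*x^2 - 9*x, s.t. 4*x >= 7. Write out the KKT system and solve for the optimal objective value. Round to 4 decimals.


Step 1: Try lambda = 0 (constraint inactive).
x_unc = 9/(2*5) = 0.9
Check: 4*0.9 = 3.6 < 7 -- violated!
Step 2: Constraint must be active: 4*x = 7
x* = 7/4 = 1.75
lambda = (2*5*1.75 - 9)/4 = 2.125
Step 3: Compute optimal value.
f(x*) = 5*1.75^2 - 9*1.75 = -0.4375


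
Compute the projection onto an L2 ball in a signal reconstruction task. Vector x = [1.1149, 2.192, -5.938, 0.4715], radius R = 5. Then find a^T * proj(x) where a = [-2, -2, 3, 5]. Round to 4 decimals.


Step 1: Compute ||x|| (intermediates to 6 decimals).
||x|| = sqrt(1.1149^2 + 2.192^2 + (-5.938)^2 + 0.4715^2) = 6.444379
Step 2: Project.
Since ||x|| > R, scale = R/||x|| = 5/6.444379 = 0.77587, proj(x) = scale * x
proj(x) = [0.865017, 1.700707, -4.607116, 0.365823]
Step 3: Dot product.
a^T * proj(x) = -2*0.865017 - 2*1.700707 + 3*(-4.607116) + 5*0.365823 = -17.1237


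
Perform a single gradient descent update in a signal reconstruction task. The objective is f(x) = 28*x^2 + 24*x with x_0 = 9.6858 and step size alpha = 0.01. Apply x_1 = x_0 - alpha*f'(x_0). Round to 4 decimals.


We compute the gradient at x_0 and apply the update.
f'(x) = 56*x + 24
f'(9.6858) = 56*9.6858 + 24 = 566.4048
x_1 = 9.6858 - 0.01*566.4048 = 4.0218


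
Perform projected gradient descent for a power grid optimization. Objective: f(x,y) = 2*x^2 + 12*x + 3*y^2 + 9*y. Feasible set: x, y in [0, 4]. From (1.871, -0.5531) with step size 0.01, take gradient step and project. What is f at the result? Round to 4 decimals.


Step 1: Compute gradient at (1.871, -0.5531).
grad_x = 2*2*1.871 + 12 = 19.484
grad_y = 2*3*-0.5531 + 9 = 5.6814
Step 2: Gradient step.
x_raw = 1.871 - 0.01*19.484 = 1.6762
y_raw = -0.5531 - 0.01*5.6814 = -0.6099
Step 3: Project onto [0, 4].
x_proj = clip(1.6762) = 1.6762
y_proj = clip(-0.6099) = 0.0
Step 4: Evaluate f.
f(1.6762, 0.0) = 25.7329


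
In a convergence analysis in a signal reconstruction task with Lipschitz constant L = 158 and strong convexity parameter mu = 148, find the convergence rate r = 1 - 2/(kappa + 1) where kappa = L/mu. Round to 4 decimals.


Step 1: Compute the condition number.
kappa = L/mu = 158/148 = 1.0676
Step 2: Compute the convergence rate.
r = 1 - 2/(kappa + 1) = 1 - 2*mu/(L + mu) = (L - mu)/(L + mu) = 10/306 = 0.0327


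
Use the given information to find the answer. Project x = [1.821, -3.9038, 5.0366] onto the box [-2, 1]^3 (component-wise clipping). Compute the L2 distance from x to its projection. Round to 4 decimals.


Project each component onto [-2, 1].
clip(1.821) = 1.0, clip(-3.9038) = -2.0, clip(5.0366) = 1.0
Projection = [1.0, -2.0, 1.0]
Squared diffs: [0.674, 3.6245, 16.2941]
Distance = sqrt(20.5926) = 4.5379


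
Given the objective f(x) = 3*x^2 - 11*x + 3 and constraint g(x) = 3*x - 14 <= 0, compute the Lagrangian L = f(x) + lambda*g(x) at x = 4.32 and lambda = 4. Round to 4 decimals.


Step 1: Evaluate f(x).
f(4.32) = 3*4.32^2 - 11*4.32 + 3 = 11.4672
Step 2: Evaluate g(x).
g(4.32) = 3*4.32 - 14 = -1.04
Step 3: Compute Lagrangian.
L = 11.4672 + 4*-1.04 = 7.3072


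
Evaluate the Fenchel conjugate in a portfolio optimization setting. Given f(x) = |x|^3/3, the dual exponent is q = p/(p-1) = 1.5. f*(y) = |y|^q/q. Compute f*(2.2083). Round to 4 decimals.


The conjugate exponent q satisfies 1/p + 1/q = 1.
p = 3, so q = 3/(3 - 1) = 1.5
|y|^q = 2.2083^1.5 = 3.2816
f*(2.2083) = 3.2816 / 1.5 = 2.1877


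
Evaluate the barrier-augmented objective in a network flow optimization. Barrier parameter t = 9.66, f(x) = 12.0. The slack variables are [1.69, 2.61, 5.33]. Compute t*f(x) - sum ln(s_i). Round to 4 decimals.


Step 1: Compute log-barrier.
ln values: [0.5247, 0.9594, 1.6734]
phi = -(0.5247 + 0.9594 + 1.6734) = -3.1574
Step 2: Compute augmented objective.
t*f(x) = 9.66*12.0 = 115.92
Total = 115.92 - 3.1574 = 112.7626


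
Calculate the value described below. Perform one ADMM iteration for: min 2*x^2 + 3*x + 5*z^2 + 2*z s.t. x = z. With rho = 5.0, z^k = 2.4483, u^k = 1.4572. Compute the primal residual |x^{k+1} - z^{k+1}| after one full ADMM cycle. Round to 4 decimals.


ADMM iteration with rho = 5.0, z^k = 2.4483, u^k = 1.4572
Step 1: x-update.
Minimize 2*x^2 + 3*x + (5.0/2)*(x - 2.4483 + 1.4572)^2
FOC: (2*2 + 5.0)*x = -3 + 5.0*(2.4483 - 1.4572)
x^{k+1} = 0.2173
Step 2: z-update.
Minimize 5*z^2 + 2*z + (5.0/2)*(0.2173 - z + 1.4572)^2
FOC: (2*5 + 5.0)*z = -2 + 5.0*(0.2173 + 1.4572)
z^{k+1} = 0.4248
Step 3: u-update.
u^{k+1} = 1.4572 + 0.2173 - 0.4248 = 1.2497
Step 4: Primal residual = |0.2173 - 0.4248| = 0.2075


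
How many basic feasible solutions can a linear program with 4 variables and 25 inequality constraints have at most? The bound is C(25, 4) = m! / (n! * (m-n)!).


Each vertex corresponds to some choice of n active constraints out of m, so the number of vertices is at most C(m, n) = m! / (n!(m-n)!).
m = 25, n = 4
Numerator: 25 * 24 * 23 * 22
Denominator: 4! = 24
C(25, 4) = 12650


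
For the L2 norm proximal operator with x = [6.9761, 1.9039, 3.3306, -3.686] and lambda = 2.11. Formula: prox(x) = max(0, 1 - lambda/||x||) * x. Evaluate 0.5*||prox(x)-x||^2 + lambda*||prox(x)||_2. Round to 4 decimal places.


Step 1: Compute ||x||.
||x|| = 8.7733
Step 2: Compute scaling factor.
scale = max(0, 1 - 2.11/8.7733) = 0.7595
Step 3: prox(x) = [5.2983, 1.446, 2.5296, -2.7995]
||prox(x)|| = 6.6633
Step 4: Proximal objective.
0.5*||prox-x||^2 = 2.2261
lambda*||prox|| = 14.0596
Total = 16.2856


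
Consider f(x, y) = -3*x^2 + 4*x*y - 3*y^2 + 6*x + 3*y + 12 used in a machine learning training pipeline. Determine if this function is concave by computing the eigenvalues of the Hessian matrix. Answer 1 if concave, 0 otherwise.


The Hessian of f(x,y) = -3*x^2 + 4*x*y - 3*y^2 + 6*x + 3*y + 12 is:
H = [[-6, 4], [4, -6]]
Trace = -6 - 6 = -12
Determinant = -6*-6 - (4)^2 = 20
Discriminant = (-12)^2 - 4*20 = 64.0
Eigenvalues: lambda_1 = -10.0, lambda_2 = -2.0
The function is concave.

1


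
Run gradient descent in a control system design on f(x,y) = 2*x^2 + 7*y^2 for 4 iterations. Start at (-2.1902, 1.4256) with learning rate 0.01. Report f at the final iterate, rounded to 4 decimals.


Gradient descent on f(x,y) = 2*x^2 + 7*y^2.
Starting point: (-2.1902, 1.4256), alpha = 0.01
Step 1: grad_x = 2*2*-2.1902 = -8.7608, grad_y = 2*7*1.4256 = 19.9584
  x_1 = -2.1902 - 0.01*-8.7608 = -2.1026
  y_1 = 1.4256 - 0.01*19.9584 = 1.226
Step 2: grad_x = 2*2*-2.1026 = -8.4104, grad_y = 2*7*1.226 = 17.1642
  x_2 = -2.1026 - 0.01*-8.4104 = -2.0185
  y_2 = 1.226 - 0.01*17.1642 = 1.0544
Step 3: grad_x = 2*2*-2.0185 = -8.074, grad_y = 2*7*1.0544 = 14.7612
  x_3 = -2.0185 - 0.01*-8.074 = -1.9377
  y_3 = 1.0544 - 0.01*14.7612 = 0.9068
Step 4: grad_x = 2*2*-1.9377 = -7.751, grad_y = 2*7*0.9068 = 12.6947
  x_4 = -1.9377 - 0.01*-7.751 = -1.8602
  y_4 = 0.9068 - 0.01*12.6947 = 0.7798
f(-1.8602, 0.7798) = 2*(-1.8602)^2 + 7*0.7798^2 = 11.1778


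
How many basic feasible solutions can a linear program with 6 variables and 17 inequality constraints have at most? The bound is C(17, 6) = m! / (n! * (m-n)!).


Each vertex corresponds to some choice of n active constraints out of m, so the number of vertices is at most C(m, n) = m! / (n!(m-n)!).
m = 17, n = 6
Numerator: 17 * 16 * 15 * 14 * 13 * 12
Denominator: 6! = 720
C(17, 6) = 12376


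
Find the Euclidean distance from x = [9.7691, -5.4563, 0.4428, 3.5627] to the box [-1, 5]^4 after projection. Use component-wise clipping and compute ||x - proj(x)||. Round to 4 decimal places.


Project each component onto [-1, 5].
clip(9.7691) = 5.0, clip(-5.4563) = -1.0, clip(0.4428) = 0.4428, clip(3.5627) = 3.5627
Projection = [5.0, -1.0, 0.4428, 3.5627]
Squared diffs: [22.7443, 19.8586, 0.0, 0.0]
Distance = sqrt(42.6029) = 6.5271


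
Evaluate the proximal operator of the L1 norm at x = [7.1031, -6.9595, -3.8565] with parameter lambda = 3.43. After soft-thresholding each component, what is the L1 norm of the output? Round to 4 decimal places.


Soft-thresholding with lambda = 3.43:
prox(7.1031) = sign(7.1031)*max(|7.1031| - 3.43, 0) = 3.6731
prox(-6.9595) = sign(-6.9595)*max(|-6.9595| - 3.43, 0) = -3.5295
prox(-3.8565) = sign(-3.8565)*max(|-3.8565| - 3.43, 0) = -0.4265
prox(x) = [3.6731, -3.5295, -0.4265]
||prox(x)||_1 = 3.6731 + 3.5295 + 0.4265 = 7.6291


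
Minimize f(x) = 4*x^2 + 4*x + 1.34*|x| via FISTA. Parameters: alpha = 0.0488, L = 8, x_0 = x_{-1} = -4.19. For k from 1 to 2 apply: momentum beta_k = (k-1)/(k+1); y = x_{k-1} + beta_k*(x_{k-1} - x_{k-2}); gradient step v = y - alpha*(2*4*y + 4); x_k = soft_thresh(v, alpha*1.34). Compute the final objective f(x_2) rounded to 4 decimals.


FISTA on f(x) = 4*x^2 + 4*x + 1.34*|x|
L = 8, alpha = 0.0488
Iteration 1: beta = 0.0, y = -4.19 + 0.0*(-4.19 + 4.19) = -4.19
  grad(y) = -29.52, v = y - alpha*grad = -2.7494
  prox(v) = soft_thresh(-2.7494, 0.0654) = -2.684
Iteration 2: beta = 0.3333, y = -2.684 + 0.3333*(-2.684 + 4.19) = -2.182
  grad(y) = -13.4563, v = y - alpha*grad = -1.5254
  prox(v) = soft_thresh(-1.5254, 0.0654) = -1.46
f(x_2) = 4*(-1.46)^2 + 4*(-1.46) + 1.34*|-1.46| = 4.6426


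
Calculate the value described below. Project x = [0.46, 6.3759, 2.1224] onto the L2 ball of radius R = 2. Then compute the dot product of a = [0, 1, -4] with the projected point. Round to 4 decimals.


Step 1: Compute ||x|| (intermediates to 6 decimals).
||x|| = sqrt(0.46^2 + 6.3759^2 + 2.1224^2) = 6.735598
Step 2: Project.
Since ||x|| > R, scale = R/||x|| = 2/6.735598 = 0.29693, proj(x) = scale * x
proj(x) = [0.136588, 1.893196, 0.630204]
Step 3: Dot product.
a^T * proj(x) = 0*0.136588 + 1*1.893196 - 4*0.630204 = -0.6276


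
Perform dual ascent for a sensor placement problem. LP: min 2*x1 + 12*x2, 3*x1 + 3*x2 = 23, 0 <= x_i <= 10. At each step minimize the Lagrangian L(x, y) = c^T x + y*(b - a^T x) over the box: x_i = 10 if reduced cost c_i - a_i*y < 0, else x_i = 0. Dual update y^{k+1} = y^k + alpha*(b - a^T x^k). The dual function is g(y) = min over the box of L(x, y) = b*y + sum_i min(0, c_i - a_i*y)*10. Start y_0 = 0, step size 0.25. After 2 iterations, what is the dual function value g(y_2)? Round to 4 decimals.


Dual ascent for LP: min 2*x1 + 12*x2, 3*x1 + 3*x2 = 23, 0 <= x_i <= 10
Step 1: y^k = 0.0, reduced costs: (2.0, 12.0)
  x^k = (0.0, 0.0), subgradient = b - a^T x = 23.0
  y^{k+1} = 0.0 + 0.25*23.0 = 5.75
Step 2: y^k = 5.75, reduced costs: (-15.25, -5.25)
  x^k = (10.0, 10.0), subgradient = b - a^T x = -37.0
  y^{k+1} = 5.75 + 0.25*-37.0 = -3.5
Dual objective at y_2 = -3.5: reduced costs (12.5, 22.5), box minimizer x = (0.0, 0.0)
g(y_2) = b*y + (c1 - a1*y)*x1 + (c2 - a2*y)*x2 = 23*(-3.5) + 12.5*0.0 + 22.5*0.0 = -80.5 + 0.0 + 0.0 = -80.5


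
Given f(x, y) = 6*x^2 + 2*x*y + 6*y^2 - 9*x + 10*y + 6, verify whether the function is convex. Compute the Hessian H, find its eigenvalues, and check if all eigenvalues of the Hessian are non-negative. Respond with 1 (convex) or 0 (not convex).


The Hessian of f(x,y) = 6*x^2 + 2*x*y + 6*y^2 - 9*x + 10*y + 6 is:
H = [[12, 2], [2, 12]]
Trace = 12 + 12 = 24
Determinant = 12*12 - (2)^2 = 140
Discriminant = (24)^2 - 4*140 = 16.0
Eigenvalues: lambda_1 = 10.0, lambda_2 = 14.0
The function is convex.

1


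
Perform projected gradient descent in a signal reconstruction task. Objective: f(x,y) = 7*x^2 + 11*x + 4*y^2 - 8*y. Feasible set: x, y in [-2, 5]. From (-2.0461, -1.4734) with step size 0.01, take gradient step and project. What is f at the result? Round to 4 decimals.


Step 1: Compute gradient at (-2.0461, -1.4734).
grad_x = 2*7*-2.0461 + 11 = -17.6454
grad_y = 2*4*-1.4734 - 8 = -19.7872
Step 2: Gradient step.
x_raw = -2.0461 - 0.01*-17.6454 = -1.8696
y_raw = -1.4734 - 0.01*-19.7872 = -1.2755
Step 3: Project onto [-2, 5].
x_proj = clip(-1.8696) = -1.8696
y_proj = clip(-1.2755) = -1.2755
Step 4: Evaluate f.
f(-1.8696, -1.2755) = 20.615


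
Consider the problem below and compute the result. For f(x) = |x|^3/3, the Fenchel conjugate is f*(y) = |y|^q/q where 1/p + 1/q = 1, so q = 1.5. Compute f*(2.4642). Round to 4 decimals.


The conjugate exponent q satisfies 1/p + 1/q = 1.
p = 3, so q = 3/(3 - 1) = 1.5
|y|^q = 2.4642^1.5 = 3.8682
f*(2.4642) = 3.8682 / 1.5 = 2.5788


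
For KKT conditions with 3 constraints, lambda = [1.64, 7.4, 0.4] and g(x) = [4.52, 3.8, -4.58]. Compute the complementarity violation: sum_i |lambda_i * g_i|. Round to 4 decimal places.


KKT complementary slackness check:
lambda_1 * g_1 = 1.64 * 4.52 = 7.4128
lambda_2 * g_2 = 7.4 * 3.8 = 28.12
lambda_3 * g_3 = 0.4 * -4.58 = -1.832
Total violation = 7.4128 + 28.12 + 1.832 = 37.3648


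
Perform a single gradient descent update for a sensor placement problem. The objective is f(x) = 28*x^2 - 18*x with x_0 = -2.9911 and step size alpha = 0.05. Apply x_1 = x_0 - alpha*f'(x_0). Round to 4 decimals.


We compute the gradient at x_0 and apply the update.
f'(x) = 56*x - 18
f'(-2.9911) = 56*-2.9911 - 18 = -185.5016
x_1 = -2.9911 - 0.05*-185.5016 = 6.284


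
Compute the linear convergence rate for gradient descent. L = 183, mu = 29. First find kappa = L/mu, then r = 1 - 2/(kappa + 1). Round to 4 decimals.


Step 1: Compute the condition number.
kappa = L/mu = 183/29 = 6.3103
Step 2: Compute the convergence rate.
r = 1 - 2/(kappa + 1) = 1 - 2*mu/(L + mu) = (L - mu)/(L + mu) = 154/212 = 0.7264


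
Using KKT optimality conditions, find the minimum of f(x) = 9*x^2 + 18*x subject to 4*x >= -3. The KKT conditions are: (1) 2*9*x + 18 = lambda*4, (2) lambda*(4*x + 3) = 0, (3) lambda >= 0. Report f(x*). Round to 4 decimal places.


Step 1: Try lambda = 0 (constraint inactive).
x_unc = -18/(2*9) = -1.0
Check: 4*-1.0 = -4.0 < -3 -- violated!
Step 2: Constraint must be active: 4*x = -3
x* = -3/4 = -0.75
lambda = (2*9*(-0.75) + 18)/4 = 1.125
Step 3: Compute optimal value.
f(x*) = 9*(-0.75)^2 + 18*(-0.75) = -8.4375


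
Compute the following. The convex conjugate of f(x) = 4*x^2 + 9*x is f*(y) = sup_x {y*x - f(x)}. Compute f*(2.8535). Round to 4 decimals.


f*(y) = sup_x {y*x - a*x^2 - b*x} = sup_x {(y-b)*x - a*x^2}
FOC: (y - b) - 2a*x = 0 => x* = (y - b)/(2a)
x* = (2.8535 - 9)/(2*4) = -0.7683
f*(2.8535) = (y-b)^2/(4a) = (2.8535 - 9)^2/(4*4)
= 37.7795/16 = 2.3612


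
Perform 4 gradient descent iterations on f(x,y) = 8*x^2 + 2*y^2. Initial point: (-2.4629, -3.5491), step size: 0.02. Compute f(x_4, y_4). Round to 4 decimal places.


Gradient descent on f(x,y) = 8*x^2 + 2*y^2.
Starting point: (-2.4629, -3.5491), alpha = 0.02
Step 1: grad_x = 2*8*-2.4629 = -39.4064, grad_y = 2*2*-3.5491 = -14.1964
  x_1 = -2.4629 - 0.02*-39.4064 = -1.6748
  y_1 = -3.5491 - 0.02*-14.1964 = -3.2652
Step 2: grad_x = 2*8*-1.6748 = -26.7964, grad_y = 2*2*-3.2652 = -13.0607
  x_2 = -1.6748 - 0.02*-26.7964 = -1.1388
  y_2 = -3.2652 - 0.02*-13.0607 = -3.004
Step 3: grad_x = 2*8*-1.1388 = -18.2215, grad_y = 2*2*-3.004 = -12.0158
  x_3 = -1.1388 - 0.02*-18.2215 = -0.7744
  y_3 = -3.004 - 0.02*-12.0158 = -2.7636
Step 4: grad_x = 2*8*-0.7744 = -12.3906, grad_y = 2*2*-2.7636 = -11.0546
  x_4 = -0.7744 - 0.02*-12.3906 = -0.5266
  y_4 = -2.7636 - 0.02*-11.0546 = -2.5426
f(-0.5266, -2.5426) = 8*(-0.5266)^2 + 2*(-2.5426)^2 = 15.1476


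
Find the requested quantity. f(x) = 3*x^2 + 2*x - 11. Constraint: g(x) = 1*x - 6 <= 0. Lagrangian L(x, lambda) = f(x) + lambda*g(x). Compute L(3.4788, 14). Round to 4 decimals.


Step 1: Evaluate f(x).
f(3.4788) = 3*3.4788^2 + 2*3.4788 - 11 = 32.2637
Step 2: Evaluate g(x).
g(3.4788) = 1*3.4788 - 6 = -2.5212
Step 3: Compute Lagrangian.
L = 32.2637 + 14*-2.5212 = -3.0331


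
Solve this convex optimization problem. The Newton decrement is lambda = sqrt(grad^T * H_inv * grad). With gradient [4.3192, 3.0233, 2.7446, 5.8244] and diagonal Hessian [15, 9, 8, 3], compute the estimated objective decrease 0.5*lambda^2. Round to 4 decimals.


Step 1: H is diagonal, so H^(-1) * g = [0.2879, 0.3359, 0.3431, 1.9415].
Step 2: g^T H^(-1) g = sum_i g_i^2 / H_ii
  = (4.3192)^2/15 + (3.0233)^2/9 + (2.7446)^2/8 + (5.8244)^2/3
  = 1.2437 + 1.0156 + 0.9416 + 11.3079 = 14.5088
Step 3: Objective decrease = 0.5 * g^T H^(-1) g = 7.2544


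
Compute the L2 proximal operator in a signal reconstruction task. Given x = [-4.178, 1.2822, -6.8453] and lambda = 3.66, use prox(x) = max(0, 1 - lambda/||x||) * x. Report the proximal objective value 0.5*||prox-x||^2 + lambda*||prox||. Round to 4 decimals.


Step 1: Compute ||x||.
||x|| = 8.1214
Step 2: Compute scaling factor.
scale = max(0, 1 - 3.66/8.1214) = 0.5493
Step 3: prox(x) = [-2.2951, 0.7044, -3.7604]
||prox(x)|| = 4.4614
Step 4: Proximal objective.
0.5*||prox-x||^2 = 6.6978
lambda*||prox|| = 16.3287
Total = 23.0267


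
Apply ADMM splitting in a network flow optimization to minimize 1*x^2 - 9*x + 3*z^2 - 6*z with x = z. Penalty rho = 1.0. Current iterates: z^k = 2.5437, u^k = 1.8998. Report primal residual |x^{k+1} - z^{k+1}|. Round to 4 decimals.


ADMM iteration with rho = 1.0, z^k = 2.5437, u^k = 1.8998
Step 1: x-update.
Minimize 1*x^2 - 9*x + (1.0/2)*(x - 2.5437 + 1.8998)^2
FOC: (2*1 + 1.0)*x = 9 + 1.0*(2.5437 - 1.8998)
x^{k+1} = 3.2146
Step 2: z-update.
Minimize 3*z^2 - 6*z + (1.0/2)*(3.2146 - z + 1.8998)^2
FOC: (2*3 + 1.0)*z = 6 + 1.0*(3.2146 + 1.8998)
z^{k+1} = 1.5878
Step 3: u-update.
u^{k+1} = 1.8998 + 3.2146 - 1.5878 = 3.5267
Step 4: Primal residual = |3.2146 - 1.5878| = 1.6269


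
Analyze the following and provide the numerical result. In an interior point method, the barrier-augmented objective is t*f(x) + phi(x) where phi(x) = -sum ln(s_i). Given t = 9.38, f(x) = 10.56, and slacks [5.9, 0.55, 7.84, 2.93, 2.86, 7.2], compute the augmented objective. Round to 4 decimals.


Step 1: Compute log-barrier.
ln values: [1.775, -0.5978, 2.0592, 1.075, 1.0508, 1.9741]
phi = -(1.775 - 0.5978 + 2.0592 + 1.075 + 1.0508 + 1.9741) = -7.3363
Step 2: Compute augmented objective.
t*f(x) = 9.38*10.56 = 99.0528
Total = 99.0528 - 7.3363 = 91.7165


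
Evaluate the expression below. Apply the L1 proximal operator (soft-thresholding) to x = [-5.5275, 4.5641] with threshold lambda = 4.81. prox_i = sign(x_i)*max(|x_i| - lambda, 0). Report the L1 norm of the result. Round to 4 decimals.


Soft-thresholding with lambda = 4.81:
prox(-5.5275) = sign(-5.5275)*max(|-5.5275| - 4.81, 0) = -0.7175
prox(4.5641) = sign(4.5641)*max(|4.5641| - 4.81, 0) = 0.0
prox(x) = [-0.7175, 0.0]
||prox(x)||_1 = 0.7175 + 0.0 = 0.7175


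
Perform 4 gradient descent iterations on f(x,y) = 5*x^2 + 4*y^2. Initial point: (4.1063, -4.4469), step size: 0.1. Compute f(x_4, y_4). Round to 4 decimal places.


Gradient descent on f(x,y) = 5*x^2 + 4*y^2.
Starting point: (4.1063, -4.4469), alpha = 0.1
Step 1: grad_x = 2*5*4.1063 = 41.063, grad_y = 2*4*-4.4469 = -35.5752
  x_1 = 4.1063 - 0.1*41.063 = 0.0
  y_1 = -4.4469 - 0.1*-35.5752 = -0.8894
Step 2: grad_x = 2*5*0.0 = 0.0, grad_y = 2*4*-0.8894 = -7.115
  x_2 = 0.0 - 0.1*0.0 = 0.0
  y_2 = -0.8894 - 0.1*-7.115 = -0.1779
Step 3: grad_x = 2*5*0.0 = 0.0, grad_y = 2*4*-0.1779 = -1.423
  x_3 = 0.0 - 0.1*0.0 = 0.0
  y_3 = -0.1779 - 0.1*-1.423 = -0.0356
Step 4: grad_x = 2*5*0.0 = 0.0, grad_y = 2*4*-0.0356 = -0.2846
  x_4 = 0.0 - 0.1*0.0 = 0.0
  y_4 = -0.0356 - 0.1*-0.2846 = -0.0071
f(0.0, -0.0071) = 5*0.0^2 + 4*(-0.0071)^2 = 0.0002


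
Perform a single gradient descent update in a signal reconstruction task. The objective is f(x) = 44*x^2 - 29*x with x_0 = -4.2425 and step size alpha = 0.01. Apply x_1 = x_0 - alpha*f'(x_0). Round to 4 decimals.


We compute the gradient at x_0 and apply the update.
f'(x) = 88*x - 29
f'(-4.2425) = 88*-4.2425 - 29 = -402.34
x_1 = -4.2425 - 0.01*-402.34 = -0.2191


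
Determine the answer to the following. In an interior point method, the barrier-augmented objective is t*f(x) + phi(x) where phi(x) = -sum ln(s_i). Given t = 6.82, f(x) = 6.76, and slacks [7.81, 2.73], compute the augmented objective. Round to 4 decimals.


Step 1: Compute log-barrier.
ln values: [2.0554, 1.0043]
phi = -(2.0554 + 1.0043) = -3.0597
Step 2: Compute augmented objective.
t*f(x) = 6.82*6.76 = 46.1032
Total = 46.1032 - 3.0597 = 43.0435


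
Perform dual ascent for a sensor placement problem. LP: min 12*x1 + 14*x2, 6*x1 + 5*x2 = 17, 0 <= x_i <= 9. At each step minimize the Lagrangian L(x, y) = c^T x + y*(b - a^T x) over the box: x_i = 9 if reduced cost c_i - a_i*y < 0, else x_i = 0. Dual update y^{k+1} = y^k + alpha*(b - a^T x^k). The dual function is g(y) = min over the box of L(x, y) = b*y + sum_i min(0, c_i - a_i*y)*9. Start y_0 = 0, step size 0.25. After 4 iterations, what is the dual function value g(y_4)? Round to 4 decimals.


Dual ascent for LP: min 12*x1 + 14*x2, 6*x1 + 5*x2 = 17, 0 <= x_i <= 9
Step 1: y^k = 0.0, reduced costs: (12.0, 14.0)
  x^k = (0.0, 0.0), subgradient = b - a^T x = 17.0
  y^{k+1} = 0.0 + 0.25*17.0 = 4.25
Step 2: y^k = 4.25, reduced costs: (-13.5, -7.25)
  x^k = (9.0, 9.0), subgradient = b - a^T x = -82.0
  y^{k+1} = 4.25 + 0.25*-82.0 = -16.25
Step 3: y^k = -16.25, reduced costs: (109.5, 95.25)
  x^k = (0.0, 0.0), subgradient = b - a^T x = 17.0
  y^{k+1} = -16.25 + 0.25*17.0 = -12.0
Step 4: y^k = -12.0, reduced costs: (84.0, 74.0)
  x^k = (0.0, 0.0), subgradient = b - a^T x = 17.0
  y^{k+1} = -12.0 + 0.25*17.0 = -7.75
Dual objective at y_4 = -7.75: reduced costs (58.5, 52.75), box minimizer x = (0.0, 0.0)
g(y_4) = b*y + (c1 - a1*y)*x1 + (c2 - a2*y)*x2 = 17*(-7.75) + 58.5*0.0 + 52.75*0.0 = -131.75 + 0.0 + 0.0 = -131.75


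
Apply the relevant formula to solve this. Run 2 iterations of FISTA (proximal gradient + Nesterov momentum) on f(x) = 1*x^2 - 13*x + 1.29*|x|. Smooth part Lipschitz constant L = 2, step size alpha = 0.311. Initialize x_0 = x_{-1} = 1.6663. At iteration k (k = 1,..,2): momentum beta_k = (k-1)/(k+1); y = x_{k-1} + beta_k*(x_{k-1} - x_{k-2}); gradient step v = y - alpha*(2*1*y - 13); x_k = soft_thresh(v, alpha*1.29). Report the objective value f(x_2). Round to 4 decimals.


FISTA on f(x) = 1*x^2 - 13*x + 1.29*|x|
L = 2, alpha = 0.311
Iteration 1: beta = 0.0, y = 1.6663 + 0.0*(1.6663 - 1.6663) = 1.6663
  grad(y) = -9.6674, v = y - alpha*grad = 4.6729
  prox(v) = soft_thresh(4.6729, 0.4012) = 4.2717
Iteration 2: beta = 0.3333, y = 4.2717 + 0.3333*(4.2717 - 1.6663) = 5.1401
  grad(y) = -2.7197, v = y - alpha*grad = 5.986
  prox(v) = soft_thresh(5.986, 0.4012) = 5.5848
f(x_2) = 1*5.5848^2 - 13*5.5848 + 1.29*|5.5848| = -34.208


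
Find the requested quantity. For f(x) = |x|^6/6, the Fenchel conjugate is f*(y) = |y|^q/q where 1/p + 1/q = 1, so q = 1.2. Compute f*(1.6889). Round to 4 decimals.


The conjugate exponent q satisfies 1/p + 1/q = 1.
p = 6, so q = 6/(6 - 1) = 1.2
|y|^q = 1.6889^1.2 = 1.8755
f*(1.6889) = 1.8755 / 1.2 = 1.5629


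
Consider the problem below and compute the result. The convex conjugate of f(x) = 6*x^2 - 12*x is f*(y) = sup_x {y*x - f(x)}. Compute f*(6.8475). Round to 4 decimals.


f*(y) = sup_x {y*x - a*x^2 - b*x} = sup_x {(y-b)*x - a*x^2}
FOC: (y - b) - 2a*x = 0 => x* = (y - b)/(2a)
x* = (6.8475 + 12)/(2*6) = 1.5706
f*(6.8475) = (y-b)^2/(4a) = (6.8475 + 12)^2/(4*6)
= 355.2283/24 = 14.8012


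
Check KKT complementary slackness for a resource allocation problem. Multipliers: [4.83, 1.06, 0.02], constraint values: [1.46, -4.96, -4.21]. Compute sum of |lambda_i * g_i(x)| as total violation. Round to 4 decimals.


KKT complementary slackness check:
lambda_1 * g_1 = 4.83 * 1.46 = 7.0518
lambda_2 * g_2 = 1.06 * -4.96 = -5.2576
lambda_3 * g_3 = 0.02 * -4.21 = -0.0842
Total violation = 7.0518 + 5.2576 + 0.0842 = 12.3936


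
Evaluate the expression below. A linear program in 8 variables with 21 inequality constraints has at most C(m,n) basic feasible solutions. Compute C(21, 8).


Each vertex corresponds to some choice of n active constraints out of m, so the number of vertices is at most C(m, n) = m! / (n!(m-n)!).
m = 21, n = 8
Numerator: 21 * 20 * 19 * 18 * 17 * 16 * 15 * 14
Denominator: 8! = 40320
C(21, 8) = 203490


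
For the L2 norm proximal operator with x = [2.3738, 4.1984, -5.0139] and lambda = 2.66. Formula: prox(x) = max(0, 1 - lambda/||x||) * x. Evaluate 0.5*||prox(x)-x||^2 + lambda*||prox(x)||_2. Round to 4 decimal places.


Step 1: Compute ||x||.
||x|| = 6.9571
Step 2: Compute scaling factor.
scale = max(0, 1 - 2.66/6.9571) = 0.6177
Step 3: prox(x) = [1.4662, 2.5932, -3.0969]
||prox(x)|| = 4.2971
Step 4: Proximal objective.
0.5*||prox-x||^2 = 3.5378
lambda*||prox|| = 11.4303
Total = 14.968


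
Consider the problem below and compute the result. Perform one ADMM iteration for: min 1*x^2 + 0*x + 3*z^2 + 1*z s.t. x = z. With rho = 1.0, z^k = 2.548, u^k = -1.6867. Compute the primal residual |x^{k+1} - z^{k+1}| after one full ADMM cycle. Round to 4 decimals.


ADMM iteration with rho = 1.0, z^k = 2.548, u^k = -1.6867
Step 1: x-update.
Minimize 1*x^2 + 0*x + (1.0/2)*(x - 2.548 - 1.6867)^2
FOC: (2*1 + 1.0)*x = 0 + 1.0*(2.548 + 1.6867)
x^{k+1} = 1.4116
Step 2: z-update.
Minimize 3*z^2 + 1*z + (1.0/2)*(1.4116 - z - 1.6867)^2
FOC: (2*3 + 1.0)*z = -1 + 1.0*(1.4116 - 1.6867)
z^{k+1} = -0.1822
Step 3: u-update.
u^{k+1} = -1.6867 + 1.4116 + 0.1822 = -0.093
Step 4: Primal residual = |1.4116 + 0.1822| = 1.5937


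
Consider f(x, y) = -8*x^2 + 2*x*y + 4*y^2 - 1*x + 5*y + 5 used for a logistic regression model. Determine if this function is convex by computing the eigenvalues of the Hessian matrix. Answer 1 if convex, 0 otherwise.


The Hessian of f(x,y) = -8*x^2 + 2*x*y + 4*y^2 - 1*x + 5*y + 5 is:
H = [[-16, 2], [2, 8]]
Trace = -16 + 8 = -8
Determinant = -16*8 - (2)^2 = -132
Discriminant = (-8)^2 - 4*-132 = 592.0
Eigenvalues: lambda_1 = -16.1655, lambda_2 = 8.1655
The function is not convex.

0


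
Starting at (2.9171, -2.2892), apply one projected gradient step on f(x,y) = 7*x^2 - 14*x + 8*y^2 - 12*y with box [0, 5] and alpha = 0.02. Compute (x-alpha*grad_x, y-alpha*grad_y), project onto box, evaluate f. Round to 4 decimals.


Step 1: Compute gradient at (2.9171, -2.2892).
grad_x = 2*7*2.9171 - 14 = 26.8394
grad_y = 2*8*-2.2892 - 12 = -48.6272
Step 2: Gradient step.
x_raw = 2.9171 - 0.02*26.8394 = 2.3803
y_raw = -2.2892 - 0.02*-48.6272 = -1.3167
Step 3: Project onto [0, 5].
x_proj = clip(2.3803) = 2.3803
y_proj = clip(-1.3167) = 0.0
Step 4: Evaluate f.
f(2.3803, 0.0) = 6.3368


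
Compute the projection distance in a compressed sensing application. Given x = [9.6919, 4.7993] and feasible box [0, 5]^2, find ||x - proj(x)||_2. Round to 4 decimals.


Project each component onto [0, 5].
clip(9.6919) = 5.0, clip(4.7993) = 4.7993
Projection = [5.0, 4.7993]
Squared diffs: [22.0139, 0.0]
Distance = sqrt(22.0139) = 4.6919


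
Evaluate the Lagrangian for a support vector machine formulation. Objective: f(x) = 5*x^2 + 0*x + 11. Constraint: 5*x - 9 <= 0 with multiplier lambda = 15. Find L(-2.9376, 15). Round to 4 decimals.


Step 1: Evaluate f(x).
f(-2.9376) = 5*(-2.9376)^2 + 0*(-2.9376) + 11 = 54.1475
Step 2: Evaluate g(x).
g(-2.9376) = 5*-2.9376 - 9 = -23.688
Step 3: Compute Lagrangian.
L = 54.1475 + 15*-23.688 = -301.1725


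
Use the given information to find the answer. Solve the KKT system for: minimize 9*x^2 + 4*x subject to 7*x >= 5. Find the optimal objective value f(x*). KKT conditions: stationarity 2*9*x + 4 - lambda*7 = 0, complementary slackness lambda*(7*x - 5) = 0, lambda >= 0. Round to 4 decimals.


Step 1: Try lambda = 0 (constraint inactive).
x_unc = -4/(2*9) = -0.2222
Check: 7*-0.2222 = -1.5554 < 5 -- violated!
Step 2: Constraint must be active: 7*x = 5
x* = 5/7 = 0.7143 (rounded; the exact value 5/7 is used below)
lambda = (2*9*(5/7) + 4)/7 = 2.4082
Step 3: Compute optimal value.
f(x*) = 9*(5/7)^2 + 4*(5/7) = 7.449


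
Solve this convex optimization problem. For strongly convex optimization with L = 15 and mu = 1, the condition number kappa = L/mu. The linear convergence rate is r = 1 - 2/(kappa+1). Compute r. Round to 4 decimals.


Step 1: Compute the condition number.
kappa = L/mu = 15/1 = 15.0
Step 2: Compute the convergence rate.
r = 1 - 2/(kappa + 1) = 1 - 2*mu/(L + mu) = (L - mu)/(L + mu) = 14/16 = 0.875


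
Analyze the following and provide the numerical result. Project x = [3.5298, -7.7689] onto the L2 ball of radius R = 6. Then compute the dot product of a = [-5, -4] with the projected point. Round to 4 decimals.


Step 1: Compute ||x|| (intermediates to 6 decimals).
||x|| = sqrt(3.5298^2 + (-7.7689)^2) = 8.533188
Step 2: Project.
Since ||x|| > R, scale = R/||x|| = 6/8.533188 = 0.703137, proj(x) = scale * x
proj(x) = [2.481933, -5.462601]
Step 3: Dot product.
a^T * proj(x) = -5*2.481933 - 4*(-5.462601) = 9.4407
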